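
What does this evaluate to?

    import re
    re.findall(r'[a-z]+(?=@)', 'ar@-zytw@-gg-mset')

['ar', 'zytw']

Lookahead/lookbehind check context without consuming it, so the matched span excludes the asserted characters.
Matches: at [0:2] → 'ar'; at [4:8] → 'zytw'.
With no groups in the pattern, `findall` gives back each whole match — 2 here.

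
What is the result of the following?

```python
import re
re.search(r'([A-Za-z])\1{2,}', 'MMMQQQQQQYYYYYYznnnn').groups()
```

The match spans [0:3] → 'MMM'.
Captured: group 1 = 'M'.

('M',)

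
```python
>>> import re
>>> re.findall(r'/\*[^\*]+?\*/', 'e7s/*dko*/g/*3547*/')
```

['/*dko*/', '/*3547*/']

Since nothing is captured, `findall` lists the 2 matched substrings directly.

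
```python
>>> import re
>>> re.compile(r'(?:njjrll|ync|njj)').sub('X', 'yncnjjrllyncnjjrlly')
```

'XXXXy'

Branches in `(...|...)` are attempted left-to-right; the first branch that allows the whole pattern to succeed is taken.
Each match is replaced by 'X'.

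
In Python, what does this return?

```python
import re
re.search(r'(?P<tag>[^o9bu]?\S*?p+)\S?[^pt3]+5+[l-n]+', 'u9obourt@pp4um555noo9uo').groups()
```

('u9obourt@pp',)

The match spans [0:18] → 'u9obourt@pp4um555n'.
Captured: group 1 = 'u9obourt@pp'.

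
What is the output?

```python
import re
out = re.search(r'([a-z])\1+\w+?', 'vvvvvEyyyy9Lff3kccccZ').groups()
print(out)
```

The match spans [0:6] → 'vvvvvE'.
Captured: group 1 = 'v'.

('v',)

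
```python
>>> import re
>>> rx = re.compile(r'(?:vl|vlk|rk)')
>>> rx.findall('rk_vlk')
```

['rk', 'vl']

Alternation isn't longest-match — the leftmost alternative that fits at this position is chosen.
Matches: at [0:2] → 'rk'; at [3:5] → 'vl'.
`findall` yields the raw match text (2 of them) because the pattern has no groups.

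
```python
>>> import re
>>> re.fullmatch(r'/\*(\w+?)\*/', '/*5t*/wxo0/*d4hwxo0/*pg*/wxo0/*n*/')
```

None

`fullmatch` succeeds only if the pattern covers the string from start to end.
Here the pattern can't cover the whole string, so the call returns None.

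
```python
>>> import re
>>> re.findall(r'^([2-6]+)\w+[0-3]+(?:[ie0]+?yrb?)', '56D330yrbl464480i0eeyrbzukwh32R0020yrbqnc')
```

['56']

Pattern: anchored at the start of the string; then one or more of a character in [2-6] (captured); then one or more of a word character, then one or more of a character in [0-3]; then one or more of one of [ie0] (lazy), then the literal 'yr', then optionally a literal 'b' (non-capturing group).
Matches: at [0:38] match '56D330yrbl464480i0eeyrbzukwh32R0020yrb', group 1 = '56'.
With a single group, `findall` returns only what that group captured — 1 item.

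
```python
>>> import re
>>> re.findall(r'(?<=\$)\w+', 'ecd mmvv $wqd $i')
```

The lookaround is zero-width — it requires the adjacent text to match without consuming it, so the asserted text isn't part of the match.
With no groups in the pattern, `findall` gives back each whole match — 2 here.

['wqd', 'i']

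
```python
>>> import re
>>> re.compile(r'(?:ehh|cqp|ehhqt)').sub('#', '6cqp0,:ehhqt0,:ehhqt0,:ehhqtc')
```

'6#0,:#qt0,:#qt0,:#qtc'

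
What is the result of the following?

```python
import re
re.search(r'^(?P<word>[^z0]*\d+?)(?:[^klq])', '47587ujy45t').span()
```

(0, 11)

Pattern: anchored at the start of the string; then zero or more of any character except [z0], then one or more of a digit (lazy) (captured as 'word'); then any character except [klq] (non-capturing group).
The match spans [0:11] → '47587ujy45t'.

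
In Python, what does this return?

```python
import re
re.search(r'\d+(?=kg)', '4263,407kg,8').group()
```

'407'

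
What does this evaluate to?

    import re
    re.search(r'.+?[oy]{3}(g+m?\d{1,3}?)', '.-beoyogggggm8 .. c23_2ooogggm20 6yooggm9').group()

'.-beoyogggggm8'

Pattern: one or more of any character (lazy), then exactly 3 of one of [oy]; then one or more of a literal 'g', then optionally a literal 'm', then 1 to 3 of a digit (lazy) (captured).
With the lazy modifier that quantifier settles for the fewest repetitions that let the rest of the pattern succeed (the atoms after it are unaffected and can still be greedy).
`re.search` tries every starting position until one works.
The match spans [0:14] → '.-beoyogggggm8'.
Captured: group 1 = 'gggggm8'.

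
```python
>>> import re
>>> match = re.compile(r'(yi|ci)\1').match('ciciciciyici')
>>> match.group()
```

'cici'

With `match`, the pattern is implicitly anchored at the beginning.
The match spans [0:4] → 'cici'.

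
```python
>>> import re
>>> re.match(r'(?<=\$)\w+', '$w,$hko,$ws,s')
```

`re.match` only tries the pattern at the start of the string.
Here the string doesn't start with a match, so the call returns None.

None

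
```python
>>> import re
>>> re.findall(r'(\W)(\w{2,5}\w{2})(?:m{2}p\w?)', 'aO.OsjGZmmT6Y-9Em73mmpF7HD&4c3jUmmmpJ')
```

Pattern: a non-word character (captured); then 2 to 5 of a word character, then exactly 2 of a word character (captured); then exactly 2 of the literal 'm', then the literal 'p', then optionally a word character (non-capturing group).
Walking the string: at [13:23] match '-9Em73mmpF', groups = ('-', '9Em73'); at [26:37] match '&4c3jUmmmpJ', groups = ('&', '4c3jUm').
With 2 capturing groups, `findall` returns a 2-tuple per match.

[('-', '9Em73'), ('&', '4c3jUm')]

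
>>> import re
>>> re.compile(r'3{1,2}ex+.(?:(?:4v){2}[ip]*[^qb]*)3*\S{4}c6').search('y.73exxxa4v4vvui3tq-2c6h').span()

Pattern: 1 to 2 of a literal '3', then a literal 'e'; then one or more of the literal 'x', then any character; then the literal '4v' repeated 2 times, then zero or more of one of [ip], then zero or more of any character except [qb] (non-capturing group); then zero or more of a literal '3', then exactly 4 of a non-whitespace character, then the literal 'c6'.
Unlike `match`, `search` isn't anchored — it looks for the pattern anywhere in the string.
The match spans [3:23] → '3exxxa4v4vvui3tq-2c6'.

(3, 23)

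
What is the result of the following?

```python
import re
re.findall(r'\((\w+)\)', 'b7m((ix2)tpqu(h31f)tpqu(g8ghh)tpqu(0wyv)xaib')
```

['ix2', 'h31f', 'g8ghh', '0wyv']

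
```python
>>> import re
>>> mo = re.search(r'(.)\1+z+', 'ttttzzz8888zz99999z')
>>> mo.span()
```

(0, 7)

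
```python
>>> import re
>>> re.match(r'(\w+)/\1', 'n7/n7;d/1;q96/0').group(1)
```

`\1` is not a pattern — it's the concrete string captured by group 1, re-applied verbatim.
`match` is anchored at position 0; if the pattern doesn't fit there, it returns None.
The match spans [0:5] → 'n7/n7'.
Captured: group 1 = 'n7'.

'n7'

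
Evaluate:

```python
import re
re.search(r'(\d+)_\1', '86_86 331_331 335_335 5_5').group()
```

`\1` has to match the exact text group 1 already captured.
`re.search` scans for the first position where the pattern succeeds.
The match spans [0:5] → '86_86'.
Captured: group 1 = '86'.

'86_86'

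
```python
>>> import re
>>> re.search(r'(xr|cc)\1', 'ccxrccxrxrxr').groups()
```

The match spans [6:10] → 'xrxr'.
Captured: group 1 = 'xr'.

('xr',)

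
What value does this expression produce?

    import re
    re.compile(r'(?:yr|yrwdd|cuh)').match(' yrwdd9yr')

`re.match` won't scan ahead — the pattern has to work from the very first character.
Here the string doesn't start with a match, so the call returns None.

None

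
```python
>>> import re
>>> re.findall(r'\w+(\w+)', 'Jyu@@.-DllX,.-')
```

With a single group, `findall` returns only what that group captured — 2 items.

['u', 'X']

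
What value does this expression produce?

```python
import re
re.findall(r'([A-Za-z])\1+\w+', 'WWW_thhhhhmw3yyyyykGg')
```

`\1` has to match the exact text group 1 already captured.
With a single group, `findall` returns only what that group captured — 1 item.

['W']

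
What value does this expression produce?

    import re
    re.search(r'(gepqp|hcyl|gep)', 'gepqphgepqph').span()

(0, 5)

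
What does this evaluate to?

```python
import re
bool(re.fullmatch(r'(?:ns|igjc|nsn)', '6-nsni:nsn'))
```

False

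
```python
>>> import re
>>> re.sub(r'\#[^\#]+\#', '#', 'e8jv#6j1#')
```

Matches: at [4:9] → '#6j1#'.
Each match is replaced by '#'.

'e8jv#'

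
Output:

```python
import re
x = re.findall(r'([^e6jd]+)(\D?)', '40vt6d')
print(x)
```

[('40vt', '')]

Pattern: one or more of any character except [e6jd] (captured); then optionally a non-digit (captured).
Scanning left to right: at [0:4] match '40vt', groups = ('40vt', '').
With 2 capturing groups, `findall` returns a 2-tuple per match.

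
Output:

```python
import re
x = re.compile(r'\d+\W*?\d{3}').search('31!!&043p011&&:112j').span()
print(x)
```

This matches one or more of a digit; then zero or more of a non-word character (lazy), then exactly 3 of a digit.
`search` walks the string left to right and returns the first match it finds.
The match spans [0:8] → '31!!&043'.

(0, 8)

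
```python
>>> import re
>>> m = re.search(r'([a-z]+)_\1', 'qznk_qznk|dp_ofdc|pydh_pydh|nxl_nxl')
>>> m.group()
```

`\1` has to match the exact text group 1 already captured.
The match spans [0:9] → 'qznk_qznk'.

'qznk_qznk'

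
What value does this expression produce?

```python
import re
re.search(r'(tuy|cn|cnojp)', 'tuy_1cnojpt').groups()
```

('tuy',)

`re.search` tries every starting position until one works.
The match spans [0:3] → 'tuy'.
Captured: group 1 = 'tuy'.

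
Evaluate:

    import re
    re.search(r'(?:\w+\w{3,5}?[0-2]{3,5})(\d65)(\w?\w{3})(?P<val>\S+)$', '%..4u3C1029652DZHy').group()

'4u3C1029652DZHy'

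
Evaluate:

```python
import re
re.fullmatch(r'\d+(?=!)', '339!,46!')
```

None

Lookahead/lookbehind check context without consuming it, so the matched span excludes the asserted characters.
For `fullmatch`, every character of the input must be accounted for by the pattern.
Here the pattern can't cover the whole string, so the call returns None.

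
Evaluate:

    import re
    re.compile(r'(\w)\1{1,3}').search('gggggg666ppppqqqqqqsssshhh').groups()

`\1` has to match the exact text group 1 already captured.
`re.search` scans for the first position where the pattern succeeds.
The match spans [0:4] → 'gggg'.
Captured: group 1 = 'g'.

('g',)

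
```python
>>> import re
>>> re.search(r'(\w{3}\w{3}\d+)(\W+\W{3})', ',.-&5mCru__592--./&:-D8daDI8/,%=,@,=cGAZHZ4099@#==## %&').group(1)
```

The match spans [5:21] → 'mCru__592--./&:-'.
Captured: group 1 = 'mCru__592', group 2 = '--./&:-'.

'mCru__592'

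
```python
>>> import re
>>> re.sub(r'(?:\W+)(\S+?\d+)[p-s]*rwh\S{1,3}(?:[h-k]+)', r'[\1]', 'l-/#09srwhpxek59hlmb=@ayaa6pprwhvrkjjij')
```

'l[09]59hlmb[ayaa6]'

Lazy quantifiers expand one character at a time until the remainder of the pattern can match.
Each match is replaced using the text its own group 1 captured.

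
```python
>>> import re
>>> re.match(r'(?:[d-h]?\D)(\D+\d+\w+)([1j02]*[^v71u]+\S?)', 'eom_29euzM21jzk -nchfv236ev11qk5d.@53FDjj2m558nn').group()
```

'eom_29euzM21jzk -nchfv'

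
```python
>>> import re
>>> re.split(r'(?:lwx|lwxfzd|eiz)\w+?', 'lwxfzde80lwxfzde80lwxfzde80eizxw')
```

`|` is ordered: at each position the engine commits to the first alternative that works.
Matches to split on: at [0:4] → 'lwxf'; at [9:13] → 'lwxf'; at [18:22] → 'lwxf'; at [27:31] → 'eizx'.
The string is cut at each match, leaving 5 pieces.

['', 'zde80', 'zde80', 'zde80', 'w']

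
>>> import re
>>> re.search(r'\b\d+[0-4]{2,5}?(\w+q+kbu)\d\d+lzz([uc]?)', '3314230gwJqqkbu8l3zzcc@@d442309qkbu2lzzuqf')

Pattern: a word boundary (`\b`, zero-width); then one or more of a digit, then 2 to 5 of a character in [0-4] (lazy); then one or more of a word character, then one or more of the literal 'q', then the literal 'kbu' (captured); then a digit, then one or more of a digit, then the literal 'lzz'; then optionally one of [uc] (captured).
`re.search` tries every starting position until one works.
Here no position works, so the call returns None.

None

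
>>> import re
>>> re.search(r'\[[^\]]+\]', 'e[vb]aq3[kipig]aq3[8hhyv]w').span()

(1, 5)

`re.search` tries every starting position until one works.
The match spans [1:5] → '[vb]'.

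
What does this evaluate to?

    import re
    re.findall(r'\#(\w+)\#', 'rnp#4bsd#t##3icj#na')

Walking the string: at [3:9] match '#4bsd#', group 1 = '4bsd'; at [11:17] match '#3icj#', group 1 = '3icj'.
`findall` collects group 1 from each match (2 total).

['4bsd', '3icj']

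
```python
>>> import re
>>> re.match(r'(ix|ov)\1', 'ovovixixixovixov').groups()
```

('ov',)

The backreference `\1` re-matches whatever the first group consumed, character for character.
`match` is anchored at position 0; if the pattern doesn't fit there, it returns None.
The match spans [0:4] → 'ovov'.
Captured: group 1 = 'ov'.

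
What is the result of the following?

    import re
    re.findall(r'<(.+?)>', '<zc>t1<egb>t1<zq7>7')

['zc', 'egb', 'zq7']

The `?` after the quantifier makes it lazy — it takes as little as possible before letting the rest of the pattern try.
With a single group, `findall` returns only what that group captured — 3 items.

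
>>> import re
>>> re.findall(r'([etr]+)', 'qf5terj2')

['ter']

Pattern: one or more of one of [etr] (captured).
Scanning left to right: at [3:6] match 'ter', group 1 = 'ter'.
`findall` collects group 1 from the one match (1 total).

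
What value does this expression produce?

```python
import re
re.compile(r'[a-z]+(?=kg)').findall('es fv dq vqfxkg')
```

The positive lookaround only admits positions where the adjacent text matches; those characters stay outside the span.
Matches: at [9:13] → 'vqfx'.
`findall` yields the raw match text (1 of them) because the pattern has no groups.

['vqfx']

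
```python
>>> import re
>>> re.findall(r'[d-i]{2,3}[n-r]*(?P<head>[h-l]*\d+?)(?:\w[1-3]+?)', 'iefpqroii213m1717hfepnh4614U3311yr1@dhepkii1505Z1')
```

['ii2', 'h4', 'kii1505']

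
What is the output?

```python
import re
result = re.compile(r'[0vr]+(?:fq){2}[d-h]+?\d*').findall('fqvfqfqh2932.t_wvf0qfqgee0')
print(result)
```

['vfqfqh2932']

The pattern matches one or more of one of [0vr]; then the literal 'fq' repeated 2 times, then one or more of a character in [d-h] (lazy), then zero or more of a digit.
Walking the string: at [2:12] → 'vfqfqh2932'.
No capturing groups, so `findall` returns the 1 full match string.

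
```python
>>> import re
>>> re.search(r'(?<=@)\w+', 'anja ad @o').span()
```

(9, 10)

Lookahead/lookbehind check context without consuming it, so the matched span excludes the asserted characters.
`re.search` tries every starting position until one works.
The match spans [9:10] → 'o'.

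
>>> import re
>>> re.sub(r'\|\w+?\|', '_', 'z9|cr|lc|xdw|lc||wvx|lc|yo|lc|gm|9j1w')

'z9_lc_lc|_lc_lc_9j1w'

Matches: at [2:6] → '|cr|'; at [8:13] → '|xdw|'; at [16:21] → '|wvx|'; at [23:27] → '|yo|'; at [29:33] → '|gm|'.
`sub` substitutes '_' at each match site.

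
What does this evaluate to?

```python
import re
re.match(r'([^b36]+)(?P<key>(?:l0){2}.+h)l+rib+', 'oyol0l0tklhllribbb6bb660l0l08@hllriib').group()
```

'oyol0l0tklhllribbb'

This matches one or more of any character except [b36] (captured); then the literal 'l0' repeated 2 times, then one or more of any character, then a literal 'h' (captured as 'key'); then one or more of a literal 'l', then the literal 'ri', then one or more of the literal 'b'.
`match` is anchored at position 0; if the pattern doesn't fit there, it returns None.
The match spans [0:18] → 'oyol0l0tklhllribbb'.
Captured: group 1 = 'oyo', group 2 = 'l0l0tklh'.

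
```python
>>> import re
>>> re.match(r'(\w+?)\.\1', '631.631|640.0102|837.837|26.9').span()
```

(0, 7)

`re.match` only tries the pattern at the start of the string.
The match spans [0:7] → '631.631'.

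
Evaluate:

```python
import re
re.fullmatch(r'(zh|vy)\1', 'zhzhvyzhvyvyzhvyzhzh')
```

None

For `fullmatch`, every character of the input must be accounted for by the pattern.
Here the pattern can't cover the whole string, so the call returns None.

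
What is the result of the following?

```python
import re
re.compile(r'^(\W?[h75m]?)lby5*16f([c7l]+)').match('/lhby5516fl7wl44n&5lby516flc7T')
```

None

Pattern: anchored at the start of the string; then optionally a non-word character, then optionally one of [h75m] (captured); then the literal 'lby', then zero or more of the literal '5', then the literal '16f'; then one or more of one of [c7l] (captured).
`re.match` only tries the pattern at the start of the string.
Here the pattern fails at index 0, so the call returns None.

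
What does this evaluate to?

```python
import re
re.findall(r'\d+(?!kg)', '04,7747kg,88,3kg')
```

['04', '774', '88']

A negative assertion filters positions out without eating any characters.
Scanning left to right: at [0:2] → '04'; at [3:6] → '774'; at [10:12] → '88'.
With no groups in the pattern, `findall` gives back each whole match — 3 here.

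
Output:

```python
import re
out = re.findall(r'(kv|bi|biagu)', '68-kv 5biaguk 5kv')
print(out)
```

Branches in `(...|...)` are attempted left-to-right; the first branch that allows the whole pattern to succeed is taken.
Scanning left to right: at [3:5] match 'kv', group 1 = 'kv'; at [7:9] match 'bi', group 1 = 'bi'; at [15:17] match 'kv', group 1 = 'kv'.
Because there's exactly one group, `findall` drops the full match and keeps group 1 from each hit.

['kv', 'bi', 'kv']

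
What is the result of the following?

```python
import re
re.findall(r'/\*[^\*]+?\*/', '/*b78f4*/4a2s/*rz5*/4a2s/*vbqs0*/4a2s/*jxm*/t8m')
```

Since nothing is captured, `findall` lists the 4 matched substrings directly.

['/*b78f4*/', '/*rz5*/', '/*vbqs0*/', '/*jxm*/']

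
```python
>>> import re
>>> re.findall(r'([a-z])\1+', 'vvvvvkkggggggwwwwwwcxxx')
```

After group 1 captures some text, `\1` only succeeds where that same text appears again.
Matches: at [0:5] match 'vvvvv', group 1 = 'v'; at [5:7] match 'kk', group 1 = 'k'; at [7:13] match 'gggggg', group 1 = 'g'; at [13:19] match 'wwwwww', group 1 = 'w'; at [20:23] match 'xxx', group 1 = 'x'.
With a single group, `findall` returns only what that group captured — 5 items.

['v', 'k', 'g', 'w', 'x']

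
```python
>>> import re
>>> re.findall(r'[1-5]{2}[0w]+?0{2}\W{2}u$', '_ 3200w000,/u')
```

Pattern: exactly 2 of a character in [1-5], then one or more of one of [0w] (lazy), then exactly 2 of a literal '0'; then exactly 2 of a non-word character, then the literal 'u'; then anchored at the end.
Scanning left to right: at [2:13] → '3200w000,/u'.
Since nothing is captured, `findall` lists the 1 matched substring directly.

['3200w000,/u']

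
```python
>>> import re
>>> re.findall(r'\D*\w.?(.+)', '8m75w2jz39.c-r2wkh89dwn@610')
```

Pattern: zero or more of a non-digit, then a word character, then optionally any character; then one or more of any character (captured).
Matches: at [0:27] match '8m75w2jz39.c-r2wkh89dwn@610', group 1 = '75w2jz39.c-r2wkh89dwn@610'.
`findall` collects group 1 from the one match (1 total).

['75w2jz39.c-r2wkh89dwn@610']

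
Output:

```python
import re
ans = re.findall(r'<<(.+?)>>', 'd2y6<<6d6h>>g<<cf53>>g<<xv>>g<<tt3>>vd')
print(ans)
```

['6d6h', 'cf53', 'xv', 'tt3']

Lazy quantifiers expand one character at a time until the remainder of the pattern can match.
Matches: at [4:12] match '<<6d6h>>', group 1 = '6d6h'; at [13:21] match '<<cf53>>', group 1 = 'cf53'; at [22:28] match '<<xv>>', group 1 = 'xv'; at [29:36] match '<<tt3>>', group 1 = 'tt3'.
`findall` collects group 1 from each match (4 total).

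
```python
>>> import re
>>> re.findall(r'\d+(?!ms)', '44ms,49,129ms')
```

Because the assertion is negative and zero-width, positions next to the forbidden text are skipped.
No capturing groups, so `findall` returns the 3 full match strings.

['4', '49', '12']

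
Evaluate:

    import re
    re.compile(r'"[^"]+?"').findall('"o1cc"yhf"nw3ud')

`findall` yields the raw match text (1 of them) because the pattern has no groups.

['"o1cc"']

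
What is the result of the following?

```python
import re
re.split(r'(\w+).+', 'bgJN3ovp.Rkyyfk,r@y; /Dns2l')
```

This matches one or more of a word character (captured); then one or more of any character.
Matches to split on: at [0:27] → 'bgJN3ovp.Rkyyfk,r@y; /Dns2l'.
With a capturing group present, the delimiter's captured portion is kept in the result list.

['', 'bgJN3ovp', '']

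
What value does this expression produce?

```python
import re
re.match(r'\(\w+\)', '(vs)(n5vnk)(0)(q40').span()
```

`re.match` won't scan ahead — the pattern has to work from the very first character.
The match spans [0:4] → '(vs)'.

(0, 4)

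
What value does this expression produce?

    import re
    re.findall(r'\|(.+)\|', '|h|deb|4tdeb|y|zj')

['h|deb|4tdeb|y']

Walking the string: at [0:15] match '|h|deb|4tdeb|y|', group 1 = 'h|deb|4tdeb|y'.
One capturing group, so `findall` returns just the captured substring from the one match — 1 in all.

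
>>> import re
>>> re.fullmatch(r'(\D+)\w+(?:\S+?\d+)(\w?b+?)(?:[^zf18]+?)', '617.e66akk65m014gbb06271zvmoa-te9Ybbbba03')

None

Pattern: one or more of a non-digit (captured); then one or more of a word character; then one or more of a non-whitespace character (lazy), then one or more of a digit (non-capturing group); then optionally a word character, then one or more of the literal 'b' (lazy) (captured); then one or more of any character except [zf18] (lazy) (non-capturing group).
For `fullmatch`, every character of the input must be accounted for by the pattern.
Here the string isn't matched end-to-end, so the call returns None.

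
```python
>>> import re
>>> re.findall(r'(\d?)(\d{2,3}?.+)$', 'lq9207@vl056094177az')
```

[('9', '207@vl056094177az')]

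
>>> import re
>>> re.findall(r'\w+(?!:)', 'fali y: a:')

Because the assertion is negative and zero-width, positions next to the forbidden text are skipped.
Since nothing is captured, `findall` lists the 1 matched substring directly.

['fali']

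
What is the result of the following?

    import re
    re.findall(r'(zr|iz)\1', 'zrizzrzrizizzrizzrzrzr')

The backreference `\1` re-matches whatever the first group consumed, character for character.
One capturing group, so `findall` returns just the captured substring from each match — 3 in all.

['zr', 'iz', 'zr']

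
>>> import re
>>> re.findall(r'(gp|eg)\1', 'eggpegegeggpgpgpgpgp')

A backreference is literal: `\1` must see the identical characters the first group matched.
Walking the string: at [4:8] match 'egeg', group 1 = 'eg'; at [10:14] match 'gpgp', group 1 = 'gp'; at [14:18] match 'gpgp', group 1 = 'gp'.
`findall` collects group 1 from each match (3 total).

['eg', 'gp', 'gp']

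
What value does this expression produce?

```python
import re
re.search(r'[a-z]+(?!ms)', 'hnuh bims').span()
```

(0, 4)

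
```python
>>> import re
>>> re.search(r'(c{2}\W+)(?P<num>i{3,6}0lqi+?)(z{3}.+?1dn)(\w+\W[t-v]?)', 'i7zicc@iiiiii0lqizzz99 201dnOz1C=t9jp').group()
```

'cc@iiiiii0lqizzz99 201dnOz1C=t'

The pattern matches exactly 2 of a literal 'c', then one or more of a non-word character (captured); then 3 to 6 of a literal 'i', then the literal '0lq', then one or more of the literal 'i' (lazy) (captured as 'num'); then exactly 3 of a literal 'z', then one or more of any character (lazy), then the literal '1dn' (captured); then one or more of a word character, then a non-word character, then optionally a character in [t-v] (captured).
The match spans [4:34] → 'cc@iiiiii0lqizzz99 201dnOz1C=t'.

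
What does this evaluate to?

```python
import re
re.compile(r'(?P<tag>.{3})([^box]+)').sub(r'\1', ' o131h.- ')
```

' o1'

This matches exactly 3 of any character (captured as 'tag'); then one or more of any character except [box] (captured).
The replacement refers to a captured group, so each match is rewritten using its own captured text.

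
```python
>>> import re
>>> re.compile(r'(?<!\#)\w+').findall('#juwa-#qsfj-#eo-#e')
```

['uwa', 'sfj', 'o']

The negative lookahead/lookbehind blocks any match where the forbidden context is present.
`findall` yields the raw match text (3 of them) because the pattern has no groups.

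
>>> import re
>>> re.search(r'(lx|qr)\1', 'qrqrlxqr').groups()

('qr',)

`\1` is not a pattern — it's the concrete string captured by group 1, re-applied verbatim.
`re.search` tries every starting position until one works.
The match spans [0:4] → 'qrqr'.
Captured: group 1 = 'qr'.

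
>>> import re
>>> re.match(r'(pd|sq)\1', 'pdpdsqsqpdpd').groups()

('pd',)

`\1` has to match the exact text group 1 already captured.
`re.match` only tries the pattern at the start of the string.
The match spans [0:4] → 'pdpd'.
Captured: group 1 = 'pd'.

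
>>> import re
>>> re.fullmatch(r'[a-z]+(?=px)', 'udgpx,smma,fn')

`fullmatch` succeeds only if the pattern covers the string from start to end.
Here the string isn't matched end-to-end, so the call returns None.

None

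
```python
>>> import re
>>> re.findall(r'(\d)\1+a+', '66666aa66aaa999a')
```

`\1` has to match the exact text group 1 already captured.
Scanning left to right: at [0:7] match '66666aa', group 1 = '6'; at [7:12] match '66aaa', group 1 = '6'; at [12:16] match '999a', group 1 = '9'.
With a single group, `findall` returns only what that group captured — 3 items.

['6', '6', '9']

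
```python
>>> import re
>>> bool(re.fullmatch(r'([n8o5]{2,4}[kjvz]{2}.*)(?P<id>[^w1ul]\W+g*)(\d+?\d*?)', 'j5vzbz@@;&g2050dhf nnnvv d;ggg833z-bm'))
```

The pattern matches 2 to 4 of one of [n8o5], then exactly 2 of one of [kjvz], then zero or more of any character (captured); then any character except [w1ul], then one or more of a non-word character, then zero or more of the literal 'g' (captured as 'id'); then one or more of a digit (lazy), then zero or more of a digit (lazy) (captured).
`re.fullmatch` requires the pattern to consume the entire string.
Here the string isn't matched end-to-end, so the call returns None, and `bool(None)` is False.

False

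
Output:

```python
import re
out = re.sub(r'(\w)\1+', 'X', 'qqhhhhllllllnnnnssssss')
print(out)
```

After group 1 captures some text, `\1` only succeeds where that same text appears again.
Matches: at [0:2] → 'qq'; at [2:6] → 'hhhh'; at [6:12] → 'llllll'; at [12:16] → 'nnnn'; at [16:22] → 'ssssss'.
`sub` substitutes 'X' at each match site.

XXXXX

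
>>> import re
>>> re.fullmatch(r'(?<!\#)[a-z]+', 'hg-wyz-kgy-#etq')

None

`re.fullmatch` requires the pattern to consume the entire string.
Here the string isn't matched end-to-end, so the call returns None.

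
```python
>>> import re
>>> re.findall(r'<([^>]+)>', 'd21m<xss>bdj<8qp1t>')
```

Scanning left to right: at [4:9] match '<xss>', group 1 = 'xss'; at [12:19] match '<8qp1t>', group 1 = '8qp1t'.
Because there's exactly one group, `findall` drops the full match and keeps group 1 from each hit.

['xss', '8qp1t']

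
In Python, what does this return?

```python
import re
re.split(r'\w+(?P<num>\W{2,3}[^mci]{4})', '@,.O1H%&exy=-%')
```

['@,.', '%&exy=', '-%']

With a capturing group present, the delimiter's captured portion is kept in the result list.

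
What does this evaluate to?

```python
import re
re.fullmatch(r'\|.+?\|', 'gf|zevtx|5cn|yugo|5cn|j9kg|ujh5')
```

`re.fullmatch` requires the pattern to consume the entire string.
Here the string isn't matched end-to-end, so the call returns None.

None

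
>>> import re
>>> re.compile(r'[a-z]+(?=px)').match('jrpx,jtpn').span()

(0, 2)

The lookaround is zero-width — it requires the adjacent text to match without consuming it, so the asserted text isn't part of the match.
`re.match` only tries the pattern at the start of the string.
The match spans [0:2] → 'jr'.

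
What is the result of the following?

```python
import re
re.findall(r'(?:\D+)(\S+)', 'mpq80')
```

['80']

This matches one or more of a non-digit (non-capturing group); then one or more of a non-whitespace character (captured).
Matches: at [0:5] match 'mpq80', group 1 = '80'.
Because there's exactly one group, `findall` drops the full match and keeps group 1 from the one hit.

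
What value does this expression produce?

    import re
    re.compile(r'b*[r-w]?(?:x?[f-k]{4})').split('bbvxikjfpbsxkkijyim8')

The pattern matches zero or more of the literal 'b', then optionally a character in [r-w]; then optionally the literal 'x', then exactly 4 of a character in [f-k] (non-capturing group).
Matches to split on: at [0:8] → 'bbvxikjf'; at [9:16] → 'bsxkkij'.
Splitting on the pattern gives 3 pieces.

['', 'p', 'yim8']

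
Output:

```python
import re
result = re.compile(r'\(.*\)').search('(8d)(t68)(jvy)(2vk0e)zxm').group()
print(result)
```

The match spans [0:21] → '(8d)(t68)(jvy)(2vk0e)'.

(8d)(t68)(jvy)(2vk0e)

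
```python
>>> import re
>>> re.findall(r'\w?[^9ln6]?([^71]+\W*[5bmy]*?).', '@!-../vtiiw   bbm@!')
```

['!-../vtiiw   bbm@']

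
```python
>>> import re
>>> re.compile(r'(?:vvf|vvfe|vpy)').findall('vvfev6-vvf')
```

['vvf', 'vvf']

Alternation isn't longest-match — the leftmost alternative that fits at this position is chosen.
Walking the string: at [0:3] → 'vvf'; at [7:10] → 'vvf'.
`findall` yields the raw match text (2 of them) because the pattern has no groups.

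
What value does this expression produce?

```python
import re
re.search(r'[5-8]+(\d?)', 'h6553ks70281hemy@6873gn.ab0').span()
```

Pattern: one or more of a character in [5-8]; then optionally a digit (captured).
`re.search` tries every starting position until one works.
The match spans [1:5] → '6553'.
Captured: group 1 = '3'.

(1, 5)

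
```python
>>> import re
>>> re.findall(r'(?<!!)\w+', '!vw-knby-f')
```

Because the assertion is negative and zero-width, positions next to the forbidden text are skipped.
Since nothing is captured, `findall` lists the 3 matched substrings directly.

['w', 'knby', 'f']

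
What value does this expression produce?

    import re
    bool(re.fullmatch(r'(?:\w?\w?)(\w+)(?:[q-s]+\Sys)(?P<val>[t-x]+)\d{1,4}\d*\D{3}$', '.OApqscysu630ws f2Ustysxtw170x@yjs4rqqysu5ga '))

False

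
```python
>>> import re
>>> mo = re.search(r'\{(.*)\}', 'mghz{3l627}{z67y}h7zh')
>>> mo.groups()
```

The match spans [4:17] → '{3l627}{z67y}'.
Captured: group 1 = '3l627}{z67y'.

('3l627}{z67y',)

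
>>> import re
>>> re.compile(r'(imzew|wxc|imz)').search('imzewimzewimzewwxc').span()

`|` is ordered: at each position the engine commits to the first alternative that works.
The match spans [0:5] → 'imzew'.

(0, 5)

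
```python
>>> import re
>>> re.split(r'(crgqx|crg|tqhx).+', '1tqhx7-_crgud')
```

['1', 'tqhx', '']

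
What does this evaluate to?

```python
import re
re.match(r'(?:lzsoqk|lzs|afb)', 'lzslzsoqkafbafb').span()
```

`re.match` only tries the pattern at the start of the string.
The match spans [0:3] → 'lzs'.

(0, 3)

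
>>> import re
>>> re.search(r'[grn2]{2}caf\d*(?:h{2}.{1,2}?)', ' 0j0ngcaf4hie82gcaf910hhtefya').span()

(14, 25)

The pattern matches exactly 2 of one of [grn2], then the literal 'caf', then zero or more of a digit; then exactly 2 of the literal 'h', then 1 to 2 of any character (lazy) (non-capturing group).
Unlike `match`, `search` isn't anchored — it looks for the pattern anywhere in the string.
The match spans [14:25] → '2gcaf910hht'.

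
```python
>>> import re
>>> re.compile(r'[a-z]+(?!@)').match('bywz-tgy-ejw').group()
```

'bywz'

The negative lookaround is zero-width — it rules out positions where the adjacent text would match, without consuming anything.
`re.match` only tries the pattern at the start of the string.
The match spans [0:4] → 'bywz'.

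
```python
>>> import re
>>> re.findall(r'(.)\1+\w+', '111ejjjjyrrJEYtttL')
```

['1']

A backreference is literal: `\1` must see the identical characters the first group matched.
With a single group, `findall` returns only what that group captured — 1 item.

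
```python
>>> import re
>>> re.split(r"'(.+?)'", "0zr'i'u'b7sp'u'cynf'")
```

['0zr', 'i', 'u', 'b7sp', 'u', 'cynf', '']

A `+?`/`*?`/`{m,n}?` starts at its minimum and grows only as far as needed for what follows to match.
With a capturing group present, the delimiter's captured portion is kept in the result list.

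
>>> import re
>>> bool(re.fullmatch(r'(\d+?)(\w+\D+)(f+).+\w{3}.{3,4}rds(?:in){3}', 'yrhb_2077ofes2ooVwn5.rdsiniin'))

False

Pattern: one or more of a digit (lazy) (captured); then one or more of a word character, then one or more of a non-digit (captured); then one or more of a literal 'f' (captured); then one or more of any character, then exactly 3 of a word character; then 3 to 4 of any character, then the literal 'rds', then the literal 'in' repeated 3 times.
`fullmatch` succeeds only if the pattern covers the string from start to end.
Here the string isn't matched end-to-end, so the call returns None, and `bool(None)` is False.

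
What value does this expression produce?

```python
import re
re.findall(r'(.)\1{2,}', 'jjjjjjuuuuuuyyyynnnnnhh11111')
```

['j', 'u', 'y', 'n', '1']

After group 1 captures some text, `\1` only succeeds where that same text appears again.
Matches: at [0:6] match 'jjjjjj', group 1 = 'j'; at [6:12] match 'uuuuuu', group 1 = 'u'; at [12:16] match 'yyyy', group 1 = 'y'; at [16:21] match 'nnnnn', group 1 = 'n'; at [23:28] match '11111', group 1 = '1'.
`findall` collects group 1 from each match (5 total).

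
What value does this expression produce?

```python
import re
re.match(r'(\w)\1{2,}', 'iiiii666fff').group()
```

'iiiii'

A backreference is literal: `\1` must see the identical characters the first group matched.
`re.match` only tries the pattern at the start of the string.
The match spans [0:5] → 'iiiii'.
Captured: group 1 = 'i'.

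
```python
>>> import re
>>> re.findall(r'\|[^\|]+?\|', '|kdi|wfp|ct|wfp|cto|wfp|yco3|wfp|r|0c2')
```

['|kdi|', '|ct|', '|cto|', '|yco3|', '|r|']

Scanning left to right: at [0:5] → '|kdi|'; at [8:12] → '|ct|'; at [15:20] → '|cto|'; at [23:29] → '|yco3|'; at [32:35] → '|r|'.
No capturing groups, so `findall` returns the 5 full match strings.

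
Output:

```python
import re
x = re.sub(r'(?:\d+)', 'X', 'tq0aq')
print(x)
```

tqXaq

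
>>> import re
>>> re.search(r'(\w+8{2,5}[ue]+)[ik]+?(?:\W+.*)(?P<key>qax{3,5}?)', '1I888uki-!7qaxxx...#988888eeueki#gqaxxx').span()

(0, 39)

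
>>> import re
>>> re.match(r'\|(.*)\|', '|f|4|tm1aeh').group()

'|f|4|'

`re.match` only tries the pattern at the start of the string.
The match spans [0:5] → '|f|4|'.
Captured: group 1 = 'f|4'.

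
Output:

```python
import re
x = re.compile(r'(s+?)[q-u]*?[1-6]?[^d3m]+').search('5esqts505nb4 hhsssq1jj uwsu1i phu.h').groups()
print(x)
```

('s',)

This matches one or more of a literal 's' (lazy) (captured); then zero or more of a character in [q-u] (lazy), then optionally a character in [1-6], then one or more of any character except [d3m].
`re.search` tries every starting position until one works.
The match spans [2:35] → 'sqts505nb4 hhsssq1jj uwsu1i phu.h'.
Captured: group 1 = 's'.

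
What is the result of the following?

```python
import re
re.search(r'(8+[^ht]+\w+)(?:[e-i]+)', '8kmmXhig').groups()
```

('8kmmXhi',)

Pattern: one or more of the literal '8', then one or more of any character except [ht], then one or more of a word character (captured); then one or more of a character in [e-i] (non-capturing group).
`search` walks the string left to right and returns the first match it finds.
The match spans [0:8] → '8kmmXhig'.
Captured: group 1 = '8kmmXhi'.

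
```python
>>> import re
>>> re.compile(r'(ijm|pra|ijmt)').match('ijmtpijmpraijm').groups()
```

('ijm',)

The match spans [0:3] → 'ijm'.
Captured: group 1 = 'ijm'.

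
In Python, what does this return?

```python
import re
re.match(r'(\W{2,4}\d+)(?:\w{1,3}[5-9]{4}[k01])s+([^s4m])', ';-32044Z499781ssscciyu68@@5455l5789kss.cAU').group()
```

`re.match` only tries the pattern at the start of the string.
The match spans [0:18] → ';-32044Z499781sssc'.

';-32044Z499781sssc'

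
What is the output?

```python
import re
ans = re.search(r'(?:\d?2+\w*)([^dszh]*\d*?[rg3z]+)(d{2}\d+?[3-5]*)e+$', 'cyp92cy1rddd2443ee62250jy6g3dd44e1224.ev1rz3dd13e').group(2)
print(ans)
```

dd13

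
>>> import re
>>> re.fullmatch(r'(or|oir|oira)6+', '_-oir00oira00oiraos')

`re.fullmatch` requires the pattern to consume the entire string.
Here the pattern can't cover the whole string, so the call returns None.

None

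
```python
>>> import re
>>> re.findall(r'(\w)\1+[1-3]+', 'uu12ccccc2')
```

['u', 'c']

After group 1 captures some text, `\1` only succeeds where that same text appears again.
Walking the string: at [0:4] match 'uu12', group 1 = 'u'; at [4:10] match 'ccccc2', group 1 = 'c'.
One capturing group, so `findall` returns just the captured substring from each match — 2 in all.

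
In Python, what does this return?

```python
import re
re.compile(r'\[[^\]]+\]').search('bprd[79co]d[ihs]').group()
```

The match spans [4:10] → '[79co]'.

'[79co]'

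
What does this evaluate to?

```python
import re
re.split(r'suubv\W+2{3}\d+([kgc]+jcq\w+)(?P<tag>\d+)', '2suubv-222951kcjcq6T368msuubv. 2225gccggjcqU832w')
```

['2', 'kcjcq6T36', '8', 'm', 'gccggjcqU83', '2', 'w']

This matches the literal 'su', then the literal 'ubv'; then one or more of a non-word character, then exactly 3 of the literal '2', then one or more of a digit; then one or more of one of [kgc], then the literal 'jcq', then one or more of a word character (captured); then one or more of a digit (captured as 'tag').
Matches to split on: at [1:23] → 'suubv-222951kcjcq6T368'; at [24:47] → 'suubv. 2225gccggjcqU832'.
`re.split` interleaves the captured-group text with the surrounding fragments.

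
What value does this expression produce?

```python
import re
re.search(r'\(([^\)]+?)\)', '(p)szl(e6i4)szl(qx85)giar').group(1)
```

The match spans [0:3] → '(p)'.
Captured: group 1 = 'p'.

'p'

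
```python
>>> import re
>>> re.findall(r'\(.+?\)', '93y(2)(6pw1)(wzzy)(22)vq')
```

['(2)', '(6pw1)', '(wzzy)', '(22)']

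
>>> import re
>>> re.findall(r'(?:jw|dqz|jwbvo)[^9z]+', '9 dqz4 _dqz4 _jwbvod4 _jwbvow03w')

['dqz4 _dq', 'jwbvod4 _jwbvow03w']

Scanning left to right: at [2:10] → 'dqz4 _dq'; at [14:32] → 'jwbvod4 _jwbvow03w'.
No capturing groups, so `findall` returns the 2 full match strings.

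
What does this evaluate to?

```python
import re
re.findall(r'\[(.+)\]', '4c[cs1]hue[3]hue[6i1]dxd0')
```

['cs1]hue[3]hue[6i1']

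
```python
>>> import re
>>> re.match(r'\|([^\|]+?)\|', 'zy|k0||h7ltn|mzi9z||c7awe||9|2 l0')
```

None

`match` is anchored at position 0; if the pattern doesn't fit there, it returns None.
Here the pattern fails at index 0, so the call returns None.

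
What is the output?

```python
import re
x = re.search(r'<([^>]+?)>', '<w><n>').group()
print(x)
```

<w>

The match spans [0:3] → '<w>'.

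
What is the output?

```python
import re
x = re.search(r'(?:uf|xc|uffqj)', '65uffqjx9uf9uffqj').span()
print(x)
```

(2, 4)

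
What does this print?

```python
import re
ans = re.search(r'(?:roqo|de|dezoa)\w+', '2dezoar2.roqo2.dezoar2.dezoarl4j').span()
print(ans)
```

`re.search` tries every starting position until one works.
The match spans [1:8] → 'dezoar2'.

(1, 8)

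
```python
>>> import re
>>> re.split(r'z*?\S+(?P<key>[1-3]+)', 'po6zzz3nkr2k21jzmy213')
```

This matches zero or more of the literal 'z' (lazy), then one or more of a non-whitespace character; then one or more of a character in [1-3] (captured as 'key').
Matches to split on: at [0:21] → 'po6zzz3nkr2k21jzmy213'.
Because the pattern has a capturing group, `split` also inserts each captured text between the pieces.

['', '3', '']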